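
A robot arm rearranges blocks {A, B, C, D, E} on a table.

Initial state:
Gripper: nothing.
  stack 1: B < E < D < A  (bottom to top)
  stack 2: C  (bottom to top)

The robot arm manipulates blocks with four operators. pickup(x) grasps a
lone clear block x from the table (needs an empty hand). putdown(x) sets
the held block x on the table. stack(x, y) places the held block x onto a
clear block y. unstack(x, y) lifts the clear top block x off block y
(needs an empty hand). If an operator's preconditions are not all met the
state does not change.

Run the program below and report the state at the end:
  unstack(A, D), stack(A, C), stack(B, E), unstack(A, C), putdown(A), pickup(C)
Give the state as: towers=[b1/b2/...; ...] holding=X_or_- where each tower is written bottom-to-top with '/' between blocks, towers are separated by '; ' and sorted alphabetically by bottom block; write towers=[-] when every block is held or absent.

towers=[A; B/E/D] holding=C

step 1 (unstack(A, D)): towers=[B/E/D; C] holding=A
step 2 (stack(A, C)): towers=[B/E/D; C/A] holding=-
step 3 (stack(B, E)) [no-op]: towers=[B/E/D; C/A] holding=-
step 4 (unstack(A, C)): towers=[B/E/D; C] holding=A
step 5 (putdown(A)): towers=[A; B/E/D; C] holding=-
step 6 (pickup(C)): towers=[A; B/E/D] holding=C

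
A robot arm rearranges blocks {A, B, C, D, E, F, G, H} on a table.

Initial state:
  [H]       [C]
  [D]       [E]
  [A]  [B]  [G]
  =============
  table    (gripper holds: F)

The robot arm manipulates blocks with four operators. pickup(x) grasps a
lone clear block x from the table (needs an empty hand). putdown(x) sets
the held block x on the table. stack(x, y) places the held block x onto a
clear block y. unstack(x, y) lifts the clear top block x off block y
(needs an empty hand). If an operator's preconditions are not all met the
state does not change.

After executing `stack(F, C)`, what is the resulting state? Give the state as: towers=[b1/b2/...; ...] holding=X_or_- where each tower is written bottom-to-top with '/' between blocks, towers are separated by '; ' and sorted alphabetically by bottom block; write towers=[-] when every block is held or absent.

towers=[A/D/H; B; G/E/C/F] holding=-

before: towers=[A/D/H; B; G/E/C] holding=F
pre[stack(F, C)]: holding(F) ✓, clear(C) ✓, F≠C ✓
all met → apply stack(F, C)
after:  towers=[A/D/H; B; G/E/C/F] holding=-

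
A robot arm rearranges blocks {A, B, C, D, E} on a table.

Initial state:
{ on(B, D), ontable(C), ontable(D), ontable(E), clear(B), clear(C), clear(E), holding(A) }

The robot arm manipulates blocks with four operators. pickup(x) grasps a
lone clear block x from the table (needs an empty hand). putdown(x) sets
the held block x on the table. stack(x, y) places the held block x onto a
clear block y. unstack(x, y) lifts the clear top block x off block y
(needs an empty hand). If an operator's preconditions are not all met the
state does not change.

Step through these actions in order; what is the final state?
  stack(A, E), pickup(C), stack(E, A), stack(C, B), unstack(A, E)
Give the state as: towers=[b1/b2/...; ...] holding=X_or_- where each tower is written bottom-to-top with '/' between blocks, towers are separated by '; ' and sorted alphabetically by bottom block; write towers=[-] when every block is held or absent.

towers=[D/B/C; E] holding=A

step 1 (stack(A, E)): towers=[C; D/B; E/A] holding=-
step 2 (pickup(C)): towers=[D/B; E/A] holding=C
step 3 (stack(E, A)) [no-op]: towers=[D/B; E/A] holding=C
step 4 (stack(C, B)): towers=[D/B/C; E/A] holding=-
step 5 (unstack(A, E)): towers=[D/B/C; E] holding=A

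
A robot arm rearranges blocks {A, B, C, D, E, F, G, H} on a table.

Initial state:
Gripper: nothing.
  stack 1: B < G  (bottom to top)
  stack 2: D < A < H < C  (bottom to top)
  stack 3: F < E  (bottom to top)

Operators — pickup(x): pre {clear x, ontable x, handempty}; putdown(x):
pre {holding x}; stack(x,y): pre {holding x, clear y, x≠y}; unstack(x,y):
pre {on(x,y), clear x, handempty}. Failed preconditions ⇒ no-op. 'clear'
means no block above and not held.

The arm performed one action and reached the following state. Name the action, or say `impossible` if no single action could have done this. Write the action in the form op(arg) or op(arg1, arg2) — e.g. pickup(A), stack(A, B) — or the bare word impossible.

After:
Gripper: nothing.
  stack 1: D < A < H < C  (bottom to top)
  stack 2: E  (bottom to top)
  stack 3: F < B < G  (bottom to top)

target: towers=[D/A/H/C; E; F/B/G] holding=-
     unstack(G, B) → towers=[B; D/A/H/C; F/E] holding=G
     unstack(E, F) → towers=[B/G; D/A/H/C; F] holding=E
     unstack(C, H) → towers=[B/G; D/A/H; F/E] holding=C
none of the 3 applicable actions match → impossible

impossible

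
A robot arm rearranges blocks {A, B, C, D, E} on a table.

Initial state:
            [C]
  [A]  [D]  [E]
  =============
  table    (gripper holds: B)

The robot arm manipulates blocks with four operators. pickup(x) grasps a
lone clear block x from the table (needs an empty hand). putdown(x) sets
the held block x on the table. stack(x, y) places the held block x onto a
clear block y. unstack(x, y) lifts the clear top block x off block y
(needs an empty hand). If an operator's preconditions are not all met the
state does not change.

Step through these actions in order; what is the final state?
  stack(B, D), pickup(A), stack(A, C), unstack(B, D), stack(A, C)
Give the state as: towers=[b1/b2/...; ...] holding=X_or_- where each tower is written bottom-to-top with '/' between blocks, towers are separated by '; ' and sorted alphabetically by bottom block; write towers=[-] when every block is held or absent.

towers=[D; E/C/A] holding=B

step 1 (stack(B, D)): towers=[A; D/B; E/C] holding=-
step 2 (pickup(A)): towers=[D/B; E/C] holding=A
step 3 (stack(A, C)): towers=[D/B; E/C/A] holding=-
step 4 (unstack(B, D)): towers=[D; E/C/A] holding=B
step 5 (stack(A, C)) [no-op]: towers=[D; E/C/A] holding=B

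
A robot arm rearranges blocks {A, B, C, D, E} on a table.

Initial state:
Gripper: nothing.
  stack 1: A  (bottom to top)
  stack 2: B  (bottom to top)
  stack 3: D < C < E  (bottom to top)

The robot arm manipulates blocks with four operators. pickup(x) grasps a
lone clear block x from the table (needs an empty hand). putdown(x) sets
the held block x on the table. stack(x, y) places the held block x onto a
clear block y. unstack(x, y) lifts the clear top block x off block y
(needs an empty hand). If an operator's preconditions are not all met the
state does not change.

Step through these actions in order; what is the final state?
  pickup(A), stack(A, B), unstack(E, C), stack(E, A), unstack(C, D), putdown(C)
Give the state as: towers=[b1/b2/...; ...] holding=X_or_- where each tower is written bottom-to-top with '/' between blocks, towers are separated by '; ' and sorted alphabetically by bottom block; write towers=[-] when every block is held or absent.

towers=[B/A/E; C; D] holding=-

step 1 (pickup(A)): towers=[B; D/C/E] holding=A
step 2 (stack(A, B)): towers=[B/A; D/C/E] holding=-
step 3 (unstack(E, C)): towers=[B/A; D/C] holding=E
step 4 (stack(E, A)): towers=[B/A/E; D/C] holding=-
step 5 (unstack(C, D)): towers=[B/A/E; D] holding=C
step 6 (putdown(C)): towers=[B/A/E; C; D] holding=-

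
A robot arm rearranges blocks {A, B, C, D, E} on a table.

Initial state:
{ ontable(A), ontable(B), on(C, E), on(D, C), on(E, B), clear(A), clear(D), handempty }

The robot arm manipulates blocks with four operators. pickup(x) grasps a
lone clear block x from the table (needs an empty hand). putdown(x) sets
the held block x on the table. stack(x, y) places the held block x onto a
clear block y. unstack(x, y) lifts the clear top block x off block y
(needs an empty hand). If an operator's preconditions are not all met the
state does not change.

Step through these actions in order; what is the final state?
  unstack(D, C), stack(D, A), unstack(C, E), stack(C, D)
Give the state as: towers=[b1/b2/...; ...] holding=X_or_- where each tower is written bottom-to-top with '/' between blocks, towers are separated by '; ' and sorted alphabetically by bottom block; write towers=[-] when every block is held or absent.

step 1 (unstack(D, C)): towers=[A; B/E/C] holding=D
step 2 (stack(D, A)): towers=[A/D; B/E/C] holding=-
step 3 (unstack(C, E)): towers=[A/D; B/E] holding=C
step 4 (stack(C, D)): towers=[A/D/C; B/E] holding=-

towers=[A/D/C; B/E] holding=-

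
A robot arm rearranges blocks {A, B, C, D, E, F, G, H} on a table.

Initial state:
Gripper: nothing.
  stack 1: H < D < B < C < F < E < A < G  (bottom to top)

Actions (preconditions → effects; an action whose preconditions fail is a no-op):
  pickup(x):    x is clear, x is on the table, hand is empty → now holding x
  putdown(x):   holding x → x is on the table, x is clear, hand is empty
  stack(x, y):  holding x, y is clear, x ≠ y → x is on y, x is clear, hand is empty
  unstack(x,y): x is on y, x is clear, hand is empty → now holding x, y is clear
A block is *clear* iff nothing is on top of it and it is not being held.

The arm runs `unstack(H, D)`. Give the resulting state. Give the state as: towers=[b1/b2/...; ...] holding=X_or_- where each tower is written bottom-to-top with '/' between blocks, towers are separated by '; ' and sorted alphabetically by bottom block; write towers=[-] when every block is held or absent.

before: towers=[H/D/B/C/F/E/A/G] holding=-
pre[unstack(H, D)]: on(H,D) ✗, clear(H) ✗, handempty ✓
on(H,D), clear(H) unmet → unstack(H, D) is a no-op
after:  towers=[H/D/B/C/F/E/A/G] holding=-

towers=[H/D/B/C/F/E/A/G] holding=-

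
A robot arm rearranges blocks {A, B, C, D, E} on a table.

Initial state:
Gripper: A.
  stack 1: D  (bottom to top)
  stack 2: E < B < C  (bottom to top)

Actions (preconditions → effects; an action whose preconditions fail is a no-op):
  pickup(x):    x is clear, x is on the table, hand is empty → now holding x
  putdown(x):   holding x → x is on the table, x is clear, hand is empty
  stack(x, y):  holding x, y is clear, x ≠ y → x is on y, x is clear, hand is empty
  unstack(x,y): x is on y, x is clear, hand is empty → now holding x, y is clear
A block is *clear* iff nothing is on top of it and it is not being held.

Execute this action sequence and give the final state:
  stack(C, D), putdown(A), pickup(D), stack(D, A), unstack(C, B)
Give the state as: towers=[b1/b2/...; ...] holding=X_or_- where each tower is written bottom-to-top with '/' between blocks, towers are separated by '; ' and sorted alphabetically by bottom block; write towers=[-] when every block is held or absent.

towers=[A/D; E/B] holding=C

step 1 (stack(C, D)) [no-op]: towers=[D; E/B/C] holding=A
step 2 (putdown(A)): towers=[A; D; E/B/C] holding=-
step 3 (pickup(D)): towers=[A; E/B/C] holding=D
step 4 (stack(D, A)): towers=[A/D; E/B/C] holding=-
step 5 (unstack(C, B)): towers=[A/D; E/B] holding=C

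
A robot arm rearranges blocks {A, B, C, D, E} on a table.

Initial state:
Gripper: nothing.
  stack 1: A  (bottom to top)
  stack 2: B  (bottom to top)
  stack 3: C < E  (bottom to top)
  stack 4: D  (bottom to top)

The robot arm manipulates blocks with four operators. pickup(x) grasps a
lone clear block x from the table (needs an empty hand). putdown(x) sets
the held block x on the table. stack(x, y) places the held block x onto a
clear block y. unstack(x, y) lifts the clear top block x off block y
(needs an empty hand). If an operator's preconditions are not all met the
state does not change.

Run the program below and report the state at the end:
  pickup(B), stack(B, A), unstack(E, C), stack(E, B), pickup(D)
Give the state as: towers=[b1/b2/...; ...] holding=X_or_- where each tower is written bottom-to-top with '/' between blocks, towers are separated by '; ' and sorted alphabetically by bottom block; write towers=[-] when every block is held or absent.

towers=[A/B/E; C] holding=D

step 1 (pickup(B)): towers=[A; C/E; D] holding=B
step 2 (stack(B, A)): towers=[A/B; C/E; D] holding=-
step 3 (unstack(E, C)): towers=[A/B; C; D] holding=E
step 4 (stack(E, B)): towers=[A/B/E; C; D] holding=-
step 5 (pickup(D)): towers=[A/B/E; C] holding=D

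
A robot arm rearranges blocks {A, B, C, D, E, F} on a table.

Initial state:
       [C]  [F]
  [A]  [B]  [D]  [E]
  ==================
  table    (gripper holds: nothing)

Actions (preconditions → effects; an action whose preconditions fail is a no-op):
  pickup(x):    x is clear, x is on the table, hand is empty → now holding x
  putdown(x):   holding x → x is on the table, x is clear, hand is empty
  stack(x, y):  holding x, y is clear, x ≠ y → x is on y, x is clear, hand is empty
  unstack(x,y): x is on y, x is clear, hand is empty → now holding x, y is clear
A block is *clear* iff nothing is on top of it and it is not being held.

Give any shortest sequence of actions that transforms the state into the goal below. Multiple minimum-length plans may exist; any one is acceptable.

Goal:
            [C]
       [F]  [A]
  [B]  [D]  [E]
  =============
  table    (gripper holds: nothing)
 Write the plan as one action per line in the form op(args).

step 1 (pickup(A)): towers=[B/C; D/F; E] holding=A
step 2 (stack(A, E)): towers=[B/C; D/F; E/A] holding=-
step 3 (unstack(C, B)): towers=[B; D/F; E/A] holding=C
step 4 (stack(C, A)): towers=[B; D/F; E/A/C] holding=-
goal check: towers=[B; D/F; E/A/C] holding=- — reached (length 4, optimal by BFS)

pickup(A)
stack(A, E)
unstack(C, B)
stack(C, A)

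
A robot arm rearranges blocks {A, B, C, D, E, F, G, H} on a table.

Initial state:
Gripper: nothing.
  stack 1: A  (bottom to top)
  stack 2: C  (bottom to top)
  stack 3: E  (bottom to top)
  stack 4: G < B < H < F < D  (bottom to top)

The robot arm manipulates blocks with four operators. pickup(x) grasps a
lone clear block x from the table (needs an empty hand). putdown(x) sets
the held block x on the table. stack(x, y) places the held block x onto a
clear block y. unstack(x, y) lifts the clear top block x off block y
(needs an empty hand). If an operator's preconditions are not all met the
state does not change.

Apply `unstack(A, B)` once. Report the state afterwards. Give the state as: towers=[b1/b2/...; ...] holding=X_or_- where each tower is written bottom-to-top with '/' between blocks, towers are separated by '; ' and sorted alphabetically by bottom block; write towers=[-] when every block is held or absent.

towers=[A; C; E; G/B/H/F/D] holding=-

before: towers=[A; C; E; G/B/H/F/D] holding=-
pre[unstack(A, B)]: on(A,B) no, clear(A) yes, handempty yes
on(A,B) unmet → unstack(A, B) is a no-op
after:  towers=[A; C; E; G/B/H/F/D] holding=-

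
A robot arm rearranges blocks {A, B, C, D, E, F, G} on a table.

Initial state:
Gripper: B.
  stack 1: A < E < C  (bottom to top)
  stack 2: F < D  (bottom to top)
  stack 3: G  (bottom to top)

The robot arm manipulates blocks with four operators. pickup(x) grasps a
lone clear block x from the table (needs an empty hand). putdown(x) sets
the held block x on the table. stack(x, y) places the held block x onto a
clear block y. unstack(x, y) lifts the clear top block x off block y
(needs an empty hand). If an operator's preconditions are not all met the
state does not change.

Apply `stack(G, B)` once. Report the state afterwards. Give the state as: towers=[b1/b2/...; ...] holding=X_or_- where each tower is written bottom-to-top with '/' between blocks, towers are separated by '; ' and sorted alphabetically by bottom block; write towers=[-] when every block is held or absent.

before: towers=[A/E/C; F/D; G] holding=B
pre[stack(G, B)]: holding(G) fail, clear(B) fail, G≠B ok
holding(G), clear(B) unmet → stack(G, B) is a no-op
after:  towers=[A/E/C; F/D; G] holding=B

towers=[A/E/C; F/D; G] holding=B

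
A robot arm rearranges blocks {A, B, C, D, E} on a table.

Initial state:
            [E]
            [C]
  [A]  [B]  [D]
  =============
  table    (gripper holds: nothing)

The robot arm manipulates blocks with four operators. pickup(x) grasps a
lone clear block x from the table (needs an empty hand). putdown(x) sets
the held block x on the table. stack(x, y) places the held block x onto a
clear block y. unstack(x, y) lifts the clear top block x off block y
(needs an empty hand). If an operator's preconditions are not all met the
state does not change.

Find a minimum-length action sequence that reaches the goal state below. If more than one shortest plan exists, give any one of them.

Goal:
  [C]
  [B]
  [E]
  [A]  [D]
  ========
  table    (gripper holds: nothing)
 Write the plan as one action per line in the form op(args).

unstack(E, C)
stack(E, A)
pickup(B)
stack(B, E)
unstack(C, D)
stack(C, B)

step 1 (unstack(E, C)): towers=[A; B; D/C] holding=E
step 2 (stack(E, A)): towers=[A/E; B; D/C] holding=-
step 3 (pickup(B)): towers=[A/E; D/C] holding=B
step 4 (stack(B, E)): towers=[A/E/B; D/C] holding=-
step 5 (unstack(C, D)): towers=[A/E/B; D] holding=C
step 6 (stack(C, B)): towers=[A/E/B/C; D] holding=-
goal check: towers=[A/E/B/C; D] holding=- — reached (length 6, optimal by BFS)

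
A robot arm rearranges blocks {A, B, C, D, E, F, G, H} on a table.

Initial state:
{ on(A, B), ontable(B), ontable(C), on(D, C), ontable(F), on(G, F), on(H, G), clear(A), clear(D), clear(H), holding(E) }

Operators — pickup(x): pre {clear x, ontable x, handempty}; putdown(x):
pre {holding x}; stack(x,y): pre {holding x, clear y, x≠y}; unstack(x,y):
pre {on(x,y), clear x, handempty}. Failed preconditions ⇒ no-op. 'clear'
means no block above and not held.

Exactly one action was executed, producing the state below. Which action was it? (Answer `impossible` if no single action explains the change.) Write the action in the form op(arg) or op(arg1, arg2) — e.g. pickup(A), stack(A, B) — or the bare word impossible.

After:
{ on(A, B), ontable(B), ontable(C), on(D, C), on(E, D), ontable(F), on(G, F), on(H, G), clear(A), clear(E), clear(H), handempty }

stack(E, D)

target: towers=[B/A; C/D/E; F/G/H] holding=-
        putdown(E) → towers=[B/A; C/D; E; F/G/H] holding=-
       stack(E, A) → towers=[B/A/E; C/D; F/G/H] holding=-
       stack(E, H) → towers=[B/A; C/D; F/G/H/E] holding=-
       stack(E, D) → towers=[B/A; C/D/E; F/G/H] holding=-  ← match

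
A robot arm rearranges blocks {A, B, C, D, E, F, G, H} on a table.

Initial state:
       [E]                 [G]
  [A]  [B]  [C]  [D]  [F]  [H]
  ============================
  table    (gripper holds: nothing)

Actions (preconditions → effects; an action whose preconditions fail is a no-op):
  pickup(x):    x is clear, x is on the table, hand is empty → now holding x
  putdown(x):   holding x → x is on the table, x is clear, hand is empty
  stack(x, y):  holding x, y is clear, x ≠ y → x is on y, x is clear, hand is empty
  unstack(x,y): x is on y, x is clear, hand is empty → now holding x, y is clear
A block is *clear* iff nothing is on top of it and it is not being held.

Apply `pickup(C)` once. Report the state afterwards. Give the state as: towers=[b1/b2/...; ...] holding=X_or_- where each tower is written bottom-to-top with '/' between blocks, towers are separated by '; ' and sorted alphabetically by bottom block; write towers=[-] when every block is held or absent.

before: towers=[A; B/E; C; D; F; H/G] holding=-
pre[pickup(C)]: clear(C) ✓, ontable(C) ✓, handempty ✓
all met → apply pickup(C)
after:  towers=[A; B/E; D; F; H/G] holding=C

towers=[A; B/E; D; F; H/G] holding=C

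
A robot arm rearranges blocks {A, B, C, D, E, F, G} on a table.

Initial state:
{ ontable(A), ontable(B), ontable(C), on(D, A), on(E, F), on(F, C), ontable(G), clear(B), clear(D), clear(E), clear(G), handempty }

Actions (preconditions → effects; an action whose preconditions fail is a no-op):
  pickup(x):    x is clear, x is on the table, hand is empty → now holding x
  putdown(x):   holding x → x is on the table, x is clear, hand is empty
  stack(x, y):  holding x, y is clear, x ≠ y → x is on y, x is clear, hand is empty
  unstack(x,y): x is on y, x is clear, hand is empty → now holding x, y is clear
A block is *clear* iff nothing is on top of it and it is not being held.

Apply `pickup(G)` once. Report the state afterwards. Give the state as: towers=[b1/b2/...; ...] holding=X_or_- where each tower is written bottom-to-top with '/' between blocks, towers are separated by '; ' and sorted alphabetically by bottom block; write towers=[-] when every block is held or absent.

before: towers=[A/D; B; C/F/E; G] holding=-
pre[pickup(G)]: clear(G) ok, ontable(G) ok, handempty ok
all met → apply pickup(G)
after:  towers=[A/D; B; C/F/E] holding=G

towers=[A/D; B; C/F/E] holding=G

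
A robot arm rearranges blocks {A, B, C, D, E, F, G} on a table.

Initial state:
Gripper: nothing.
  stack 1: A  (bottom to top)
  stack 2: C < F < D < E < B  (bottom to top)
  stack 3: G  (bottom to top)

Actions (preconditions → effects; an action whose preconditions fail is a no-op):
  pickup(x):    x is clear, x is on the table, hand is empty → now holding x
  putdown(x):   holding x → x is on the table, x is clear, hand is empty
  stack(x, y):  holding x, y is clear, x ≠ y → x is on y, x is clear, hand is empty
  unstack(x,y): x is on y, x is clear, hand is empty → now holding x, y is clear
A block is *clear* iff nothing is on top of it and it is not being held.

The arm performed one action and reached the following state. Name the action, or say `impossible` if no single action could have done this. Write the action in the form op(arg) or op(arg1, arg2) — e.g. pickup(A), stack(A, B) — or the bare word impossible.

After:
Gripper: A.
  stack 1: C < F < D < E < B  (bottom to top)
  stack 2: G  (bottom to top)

pickup(A)

target: towers=[C/F/D/E/B; G] holding=A
     unstack(B, E) → towers=[A; C/F/D/E; G] holding=B
         pickup(G) → towers=[A; C/F/D/E/B] holding=G
         pickup(A) → towers=[C/F/D/E/B; G] holding=A  ← match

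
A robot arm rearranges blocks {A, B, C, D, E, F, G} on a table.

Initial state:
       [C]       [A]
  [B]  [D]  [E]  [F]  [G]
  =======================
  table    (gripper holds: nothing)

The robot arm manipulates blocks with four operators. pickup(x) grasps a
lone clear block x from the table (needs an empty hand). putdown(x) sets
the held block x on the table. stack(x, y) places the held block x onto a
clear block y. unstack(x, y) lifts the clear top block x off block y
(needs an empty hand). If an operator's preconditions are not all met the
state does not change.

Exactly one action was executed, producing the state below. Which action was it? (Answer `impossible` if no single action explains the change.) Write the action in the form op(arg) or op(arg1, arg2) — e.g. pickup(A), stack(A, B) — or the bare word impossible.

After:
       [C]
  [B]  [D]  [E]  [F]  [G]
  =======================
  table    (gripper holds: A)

target: towers=[B; D/C; E; F; G] holding=A
         pickup(B) → towers=[D/C; E; F/A; G] holding=B
         pickup(G) → towers=[B; D/C; E; F/A] holding=G
     unstack(A, F) → towers=[B; D/C; E; F; G] holding=A  ← match
         pickup(E) → towers=[B; D/C; F/A; G] holding=E
     unstack(C, D) → towers=[B; D; E; F/A; G] holding=C

unstack(A, F)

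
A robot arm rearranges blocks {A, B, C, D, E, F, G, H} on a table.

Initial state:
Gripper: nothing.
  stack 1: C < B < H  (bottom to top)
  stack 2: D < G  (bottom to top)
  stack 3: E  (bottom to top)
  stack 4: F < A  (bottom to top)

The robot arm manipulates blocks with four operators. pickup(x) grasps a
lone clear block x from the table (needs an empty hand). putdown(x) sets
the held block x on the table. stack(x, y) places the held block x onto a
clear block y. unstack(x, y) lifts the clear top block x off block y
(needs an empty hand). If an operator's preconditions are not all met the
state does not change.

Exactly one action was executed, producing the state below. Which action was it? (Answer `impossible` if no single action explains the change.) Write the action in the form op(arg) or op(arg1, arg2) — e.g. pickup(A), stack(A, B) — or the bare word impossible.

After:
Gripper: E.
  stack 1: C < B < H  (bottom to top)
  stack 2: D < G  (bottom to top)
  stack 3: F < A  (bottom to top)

target: towers=[C/B/H; D/G; F/A] holding=E
     unstack(G, D) → towers=[C/B/H; D; E; F/A] holding=G
     unstack(A, F) → towers=[C/B/H; D/G; E; F] holding=A
         pickup(E) → towers=[C/B/H; D/G; F/A] holding=E  ← match
     unstack(H, B) → towers=[C/B; D/G; E; F/A] holding=H

pickup(E)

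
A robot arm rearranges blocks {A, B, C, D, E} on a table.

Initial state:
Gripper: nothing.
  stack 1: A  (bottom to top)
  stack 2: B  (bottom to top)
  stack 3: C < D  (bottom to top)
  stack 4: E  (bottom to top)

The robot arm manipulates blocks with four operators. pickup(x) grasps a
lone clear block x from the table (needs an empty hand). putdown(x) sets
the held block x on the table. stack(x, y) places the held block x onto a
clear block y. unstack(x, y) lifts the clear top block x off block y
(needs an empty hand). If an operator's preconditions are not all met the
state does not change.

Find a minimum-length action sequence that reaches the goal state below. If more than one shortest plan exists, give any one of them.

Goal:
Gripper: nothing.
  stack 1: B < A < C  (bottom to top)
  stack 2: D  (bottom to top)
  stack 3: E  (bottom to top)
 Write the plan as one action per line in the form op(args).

step 1 (unstack(D, C)): towers=[A; B; C; E] holding=D
step 2 (putdown(D)): towers=[A; B; C; D; E] holding=-
step 3 (pickup(A)): towers=[B; C; D; E] holding=A
step 4 (stack(A, B)): towers=[B/A; C; D; E] holding=-
step 5 (pickup(C)): towers=[B/A; D; E] holding=C
step 6 (stack(C, A)): towers=[B/A/C; D; E] holding=-
goal check: towers=[B/A/C; D; E] holding=- — reached (length 6, optimal by BFS)

unstack(D, C)
putdown(D)
pickup(A)
stack(A, B)
pickup(C)
stack(C, A)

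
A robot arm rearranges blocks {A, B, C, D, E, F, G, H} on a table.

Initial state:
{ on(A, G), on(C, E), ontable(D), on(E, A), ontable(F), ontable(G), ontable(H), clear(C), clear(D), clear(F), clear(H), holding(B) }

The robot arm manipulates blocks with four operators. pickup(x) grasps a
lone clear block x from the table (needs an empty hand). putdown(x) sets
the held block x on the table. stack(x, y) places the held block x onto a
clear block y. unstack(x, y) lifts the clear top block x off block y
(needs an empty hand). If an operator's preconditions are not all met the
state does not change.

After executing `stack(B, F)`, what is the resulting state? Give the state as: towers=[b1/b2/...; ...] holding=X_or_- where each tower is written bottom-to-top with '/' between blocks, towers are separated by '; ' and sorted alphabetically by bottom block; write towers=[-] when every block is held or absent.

before: towers=[D; F; G/A/E/C; H] holding=B
pre[stack(B, F)]: holding(B) ✓, clear(F) ✓, B≠F ✓
all met → apply stack(B, F)
after:  towers=[D; F/B; G/A/E/C; H] holding=-

towers=[D; F/B; G/A/E/C; H] holding=-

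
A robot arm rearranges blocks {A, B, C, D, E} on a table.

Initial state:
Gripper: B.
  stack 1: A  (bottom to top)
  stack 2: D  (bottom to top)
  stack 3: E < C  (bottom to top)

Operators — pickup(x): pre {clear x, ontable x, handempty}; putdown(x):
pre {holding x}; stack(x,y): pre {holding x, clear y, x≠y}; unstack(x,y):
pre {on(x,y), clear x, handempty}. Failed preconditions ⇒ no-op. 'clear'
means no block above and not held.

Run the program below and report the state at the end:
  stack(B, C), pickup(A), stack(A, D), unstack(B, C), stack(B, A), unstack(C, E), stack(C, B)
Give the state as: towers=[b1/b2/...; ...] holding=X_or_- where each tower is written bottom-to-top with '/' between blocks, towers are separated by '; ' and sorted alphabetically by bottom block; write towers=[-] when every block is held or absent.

step 1 (stack(B, C)): towers=[A; D; E/C/B] holding=-
step 2 (pickup(A)): towers=[D; E/C/B] holding=A
step 3 (stack(A, D)): towers=[D/A; E/C/B] holding=-
step 4 (unstack(B, C)): towers=[D/A; E/C] holding=B
step 5 (stack(B, A)): towers=[D/A/B; E/C] holding=-
step 6 (unstack(C, E)): towers=[D/A/B; E] holding=C
step 7 (stack(C, B)): towers=[D/A/B/C; E] holding=-

towers=[D/A/B/C; E] holding=-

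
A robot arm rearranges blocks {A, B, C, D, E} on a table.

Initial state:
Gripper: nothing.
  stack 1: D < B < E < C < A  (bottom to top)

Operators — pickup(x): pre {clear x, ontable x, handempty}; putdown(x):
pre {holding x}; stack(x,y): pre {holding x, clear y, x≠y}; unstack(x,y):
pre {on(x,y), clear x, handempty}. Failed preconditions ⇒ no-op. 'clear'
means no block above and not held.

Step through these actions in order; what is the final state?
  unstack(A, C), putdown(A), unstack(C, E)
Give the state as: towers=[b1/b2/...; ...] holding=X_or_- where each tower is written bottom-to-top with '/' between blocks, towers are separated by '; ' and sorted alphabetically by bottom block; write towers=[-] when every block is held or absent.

step 1 (unstack(A, C)): towers=[D/B/E/C] holding=A
step 2 (putdown(A)): towers=[A; D/B/E/C] holding=-
step 3 (unstack(C, E)): towers=[A; D/B/E] holding=C

towers=[A; D/B/E] holding=C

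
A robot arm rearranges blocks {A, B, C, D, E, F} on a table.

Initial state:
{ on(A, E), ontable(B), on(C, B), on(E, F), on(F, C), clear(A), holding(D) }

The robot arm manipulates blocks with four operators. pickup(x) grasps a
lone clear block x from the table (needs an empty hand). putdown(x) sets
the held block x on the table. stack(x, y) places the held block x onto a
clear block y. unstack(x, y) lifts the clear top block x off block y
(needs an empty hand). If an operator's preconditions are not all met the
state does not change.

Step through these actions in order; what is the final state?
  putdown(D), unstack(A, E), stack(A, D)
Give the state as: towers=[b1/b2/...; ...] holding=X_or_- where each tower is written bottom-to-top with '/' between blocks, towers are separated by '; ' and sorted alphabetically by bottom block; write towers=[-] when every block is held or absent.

towers=[B/C/F/E; D/A] holding=-

step 1 (putdown(D)): towers=[B/C/F/E/A; D] holding=-
step 2 (unstack(A, E)): towers=[B/C/F/E; D] holding=A
step 3 (stack(A, D)): towers=[B/C/F/E; D/A] holding=-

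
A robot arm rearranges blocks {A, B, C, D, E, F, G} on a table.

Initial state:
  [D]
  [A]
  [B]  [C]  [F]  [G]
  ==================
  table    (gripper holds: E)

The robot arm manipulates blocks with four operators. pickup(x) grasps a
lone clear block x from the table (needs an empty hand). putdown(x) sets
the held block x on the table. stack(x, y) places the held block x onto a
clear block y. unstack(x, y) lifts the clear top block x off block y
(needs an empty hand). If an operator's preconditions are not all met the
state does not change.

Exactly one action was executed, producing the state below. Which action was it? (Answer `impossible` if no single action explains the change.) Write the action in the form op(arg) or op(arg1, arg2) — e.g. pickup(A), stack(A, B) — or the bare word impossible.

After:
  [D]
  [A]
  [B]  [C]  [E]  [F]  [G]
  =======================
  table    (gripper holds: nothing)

target: towers=[B/A/D; C; E; F; G] holding=-
        putdown(E) → towers=[B/A/D; C; E; F; G] holding=-  ← match
       stack(E, F) → towers=[B/A/D; C; F/E; G] holding=-
       stack(E, G) → towers=[B/A/D; C; F; G/E] holding=-
       stack(E, D) → towers=[B/A/D/E; C; F; G] holding=-
       stack(E, C) → towers=[B/A/D; C/E; F; G] holding=-

putdown(E)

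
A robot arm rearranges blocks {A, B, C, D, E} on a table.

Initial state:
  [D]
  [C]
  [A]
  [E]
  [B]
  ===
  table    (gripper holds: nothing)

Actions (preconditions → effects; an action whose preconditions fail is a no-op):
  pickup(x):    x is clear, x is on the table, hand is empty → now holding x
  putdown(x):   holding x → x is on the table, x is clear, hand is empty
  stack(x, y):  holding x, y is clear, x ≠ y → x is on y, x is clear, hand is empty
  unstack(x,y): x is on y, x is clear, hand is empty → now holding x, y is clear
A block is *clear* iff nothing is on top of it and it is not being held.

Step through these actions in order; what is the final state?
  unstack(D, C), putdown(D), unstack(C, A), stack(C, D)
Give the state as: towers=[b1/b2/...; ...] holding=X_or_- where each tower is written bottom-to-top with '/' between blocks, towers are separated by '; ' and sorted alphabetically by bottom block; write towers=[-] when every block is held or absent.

step 1 (unstack(D, C)): towers=[B/E/A/C] holding=D
step 2 (putdown(D)): towers=[B/E/A/C; D] holding=-
step 3 (unstack(C, A)): towers=[B/E/A; D] holding=C
step 4 (stack(C, D)): towers=[B/E/A; D/C] holding=-

towers=[B/E/A; D/C] holding=-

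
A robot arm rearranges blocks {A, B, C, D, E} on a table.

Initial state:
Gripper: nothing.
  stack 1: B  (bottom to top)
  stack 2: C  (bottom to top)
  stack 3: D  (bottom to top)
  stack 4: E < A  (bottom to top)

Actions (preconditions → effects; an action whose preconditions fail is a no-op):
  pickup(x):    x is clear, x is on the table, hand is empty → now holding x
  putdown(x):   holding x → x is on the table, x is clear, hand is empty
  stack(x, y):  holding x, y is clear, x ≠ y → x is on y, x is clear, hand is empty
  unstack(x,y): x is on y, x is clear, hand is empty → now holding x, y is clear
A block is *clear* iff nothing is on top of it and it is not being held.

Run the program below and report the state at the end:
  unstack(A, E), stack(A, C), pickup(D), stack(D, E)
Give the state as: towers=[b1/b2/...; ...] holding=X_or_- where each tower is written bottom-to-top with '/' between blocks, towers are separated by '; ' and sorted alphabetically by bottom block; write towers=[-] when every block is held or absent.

towers=[B; C/A; E/D] holding=-

step 1 (unstack(A, E)): towers=[B; C; D; E] holding=A
step 2 (stack(A, C)): towers=[B; C/A; D; E] holding=-
step 3 (pickup(D)): towers=[B; C/A; E] holding=D
step 4 (stack(D, E)): towers=[B; C/A; E/D] holding=-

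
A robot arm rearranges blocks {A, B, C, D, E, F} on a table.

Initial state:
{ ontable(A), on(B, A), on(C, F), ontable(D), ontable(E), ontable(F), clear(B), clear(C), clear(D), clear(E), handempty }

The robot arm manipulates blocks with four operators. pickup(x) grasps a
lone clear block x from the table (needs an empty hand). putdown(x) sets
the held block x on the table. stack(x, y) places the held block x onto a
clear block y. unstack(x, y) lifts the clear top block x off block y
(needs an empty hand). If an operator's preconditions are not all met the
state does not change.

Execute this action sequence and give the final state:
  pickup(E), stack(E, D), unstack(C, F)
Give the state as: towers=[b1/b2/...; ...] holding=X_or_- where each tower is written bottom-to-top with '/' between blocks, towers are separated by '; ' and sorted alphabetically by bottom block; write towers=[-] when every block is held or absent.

towers=[A/B; D/E; F] holding=C

step 1 (pickup(E)): towers=[A/B; D; F/C] holding=E
step 2 (stack(E, D)): towers=[A/B; D/E; F/C] holding=-
step 3 (unstack(C, F)): towers=[A/B; D/E; F] holding=C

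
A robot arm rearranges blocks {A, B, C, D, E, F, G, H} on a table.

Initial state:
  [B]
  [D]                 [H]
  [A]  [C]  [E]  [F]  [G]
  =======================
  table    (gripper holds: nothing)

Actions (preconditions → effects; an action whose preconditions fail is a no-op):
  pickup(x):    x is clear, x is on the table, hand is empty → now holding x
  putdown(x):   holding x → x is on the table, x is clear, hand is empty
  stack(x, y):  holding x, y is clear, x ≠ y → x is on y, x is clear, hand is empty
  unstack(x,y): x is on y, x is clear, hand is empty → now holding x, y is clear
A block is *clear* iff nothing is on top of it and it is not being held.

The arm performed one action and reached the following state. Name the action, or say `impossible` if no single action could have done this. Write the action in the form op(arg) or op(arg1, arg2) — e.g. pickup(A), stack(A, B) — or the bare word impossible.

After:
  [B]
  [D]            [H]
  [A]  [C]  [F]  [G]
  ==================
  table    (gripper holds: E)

pickup(E)

target: towers=[A/D/B; C; F; G/H] holding=E
         pickup(E) → towers=[A/D/B; C; F; G/H] holding=E  ← match
     unstack(H, G) → towers=[A/D/B; C; E; F; G] holding=H
     unstack(B, D) → towers=[A/D; C; E; F; G/H] holding=B
         pickup(F) → towers=[A/D/B; C; E; G/H] holding=F
         pickup(C) → towers=[A/D/B; E; F; G/H] holding=C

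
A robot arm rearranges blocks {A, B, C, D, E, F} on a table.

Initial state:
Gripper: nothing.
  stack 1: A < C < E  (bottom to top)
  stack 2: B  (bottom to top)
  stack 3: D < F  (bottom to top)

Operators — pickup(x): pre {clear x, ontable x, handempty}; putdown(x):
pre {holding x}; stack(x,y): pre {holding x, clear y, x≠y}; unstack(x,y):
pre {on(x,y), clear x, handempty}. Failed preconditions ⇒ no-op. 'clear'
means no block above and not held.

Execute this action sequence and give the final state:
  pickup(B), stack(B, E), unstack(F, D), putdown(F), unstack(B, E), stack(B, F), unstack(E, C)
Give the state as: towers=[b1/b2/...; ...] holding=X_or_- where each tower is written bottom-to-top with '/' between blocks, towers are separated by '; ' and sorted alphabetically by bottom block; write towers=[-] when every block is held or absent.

towers=[A/C; D; F/B] holding=E

step 1 (pickup(B)): towers=[A/C/E; D/F] holding=B
step 2 (stack(B, E)): towers=[A/C/E/B; D/F] holding=-
step 3 (unstack(F, D)): towers=[A/C/E/B; D] holding=F
step 4 (putdown(F)): towers=[A/C/E/B; D; F] holding=-
step 5 (unstack(B, E)): towers=[A/C/E; D; F] holding=B
step 6 (stack(B, F)): towers=[A/C/E; D; F/B] holding=-
step 7 (unstack(E, C)): towers=[A/C; D; F/B] holding=E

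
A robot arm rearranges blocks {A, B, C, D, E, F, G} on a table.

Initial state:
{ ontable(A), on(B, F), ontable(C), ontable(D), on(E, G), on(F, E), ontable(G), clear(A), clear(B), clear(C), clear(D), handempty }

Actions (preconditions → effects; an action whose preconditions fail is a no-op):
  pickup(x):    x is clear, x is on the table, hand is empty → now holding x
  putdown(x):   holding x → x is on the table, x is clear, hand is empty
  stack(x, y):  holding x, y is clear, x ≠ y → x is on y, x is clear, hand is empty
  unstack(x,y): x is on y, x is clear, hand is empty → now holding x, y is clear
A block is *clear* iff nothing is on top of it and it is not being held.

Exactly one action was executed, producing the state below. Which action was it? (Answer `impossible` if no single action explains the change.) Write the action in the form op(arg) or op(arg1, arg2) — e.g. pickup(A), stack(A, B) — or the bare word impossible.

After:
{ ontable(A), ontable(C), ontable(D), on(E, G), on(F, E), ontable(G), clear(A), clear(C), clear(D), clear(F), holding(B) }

target: towers=[A; C; D; G/E/F] holding=B
     unstack(B, F) → towers=[A; C; D; G/E/F] holding=B  ← match
         pickup(D) → towers=[A; C; G/E/F/B] holding=D
         pickup(A) → towers=[C; D; G/E/F/B] holding=A
         pickup(C) → towers=[A; D; G/E/F/B] holding=C

unstack(B, F)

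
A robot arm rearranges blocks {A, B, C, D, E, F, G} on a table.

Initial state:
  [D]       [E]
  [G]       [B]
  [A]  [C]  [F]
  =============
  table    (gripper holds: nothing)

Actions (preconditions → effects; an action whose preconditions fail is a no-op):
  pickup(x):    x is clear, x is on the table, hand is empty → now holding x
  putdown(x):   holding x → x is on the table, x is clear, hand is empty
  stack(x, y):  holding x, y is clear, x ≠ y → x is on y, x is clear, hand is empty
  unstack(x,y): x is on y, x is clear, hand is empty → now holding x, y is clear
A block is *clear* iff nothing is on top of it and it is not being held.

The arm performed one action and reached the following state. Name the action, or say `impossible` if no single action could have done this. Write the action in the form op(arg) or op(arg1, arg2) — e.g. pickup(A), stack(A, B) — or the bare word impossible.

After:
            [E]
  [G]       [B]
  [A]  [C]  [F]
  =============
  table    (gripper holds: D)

target: towers=[A/G; C; F/B/E] holding=D
     unstack(D, G) → towers=[A/G; C; F/B/E] holding=D  ← match
     unstack(E, B) → towers=[A/G/D; C; F/B] holding=E
         pickup(C) → towers=[A/G/D; F/B/E] holding=C

unstack(D, G)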